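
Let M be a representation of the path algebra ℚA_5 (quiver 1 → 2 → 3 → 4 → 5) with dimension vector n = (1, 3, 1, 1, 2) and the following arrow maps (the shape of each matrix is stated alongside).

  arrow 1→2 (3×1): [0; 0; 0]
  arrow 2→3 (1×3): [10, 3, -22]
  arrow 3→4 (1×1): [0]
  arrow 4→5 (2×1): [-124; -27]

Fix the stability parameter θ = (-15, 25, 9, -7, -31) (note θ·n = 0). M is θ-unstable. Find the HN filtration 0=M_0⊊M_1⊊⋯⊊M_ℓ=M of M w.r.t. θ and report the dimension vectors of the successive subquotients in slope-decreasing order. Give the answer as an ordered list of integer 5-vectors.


Interval decomposition of M: I[1,1], I[2,2]^2, I[2,3], I[4,5], I[5,5].
HN type (ℓ=5): μ^(1)=25; μ^(2)=17; μ^(3)=-15; μ^(4)=-19; μ^(5)=-31

((0, 2, 0, 0, 0); (0, 1, 1, 0, 0); (1, 0, 0, 0, 0); (0, 0, 0, 1, 1); (0, 0, 0, 0, 1))


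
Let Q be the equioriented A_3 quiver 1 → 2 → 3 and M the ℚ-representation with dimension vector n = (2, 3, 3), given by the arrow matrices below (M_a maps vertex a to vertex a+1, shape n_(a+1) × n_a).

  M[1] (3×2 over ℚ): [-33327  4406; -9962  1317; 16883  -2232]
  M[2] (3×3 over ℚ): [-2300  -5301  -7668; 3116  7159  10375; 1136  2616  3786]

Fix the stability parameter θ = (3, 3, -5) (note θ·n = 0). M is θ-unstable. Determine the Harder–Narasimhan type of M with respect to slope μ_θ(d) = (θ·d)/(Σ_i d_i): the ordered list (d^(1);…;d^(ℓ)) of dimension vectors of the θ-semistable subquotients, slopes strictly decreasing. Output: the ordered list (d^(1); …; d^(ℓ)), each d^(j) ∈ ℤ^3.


Interval decomposition of M: I[1,3]^2, I[2,2], I[3,3].
HN type (ℓ=3): μ^(1)=3; μ^(2)=1/3; μ^(3)=-5

((0, 1, 0); (2, 2, 2); (0, 0, 1))


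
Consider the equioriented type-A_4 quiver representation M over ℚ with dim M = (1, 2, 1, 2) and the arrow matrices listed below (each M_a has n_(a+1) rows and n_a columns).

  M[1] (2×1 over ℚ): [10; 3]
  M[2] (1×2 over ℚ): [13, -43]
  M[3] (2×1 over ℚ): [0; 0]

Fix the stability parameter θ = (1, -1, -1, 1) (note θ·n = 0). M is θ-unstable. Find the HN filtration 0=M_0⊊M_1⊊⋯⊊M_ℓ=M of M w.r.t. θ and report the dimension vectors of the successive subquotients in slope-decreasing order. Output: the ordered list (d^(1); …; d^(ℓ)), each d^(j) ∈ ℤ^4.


Barcode: M ≅ I[1,3], I[2,2], I[4,4]^2. HN layers by μ_θ (3 steps, strictly decreasing):
  μ^(1)=1; μ^(2)=-1/3; μ^(3)=-1

((0, 0, 0, 2); (1, 1, 1, 0); (0, 1, 0, 0))


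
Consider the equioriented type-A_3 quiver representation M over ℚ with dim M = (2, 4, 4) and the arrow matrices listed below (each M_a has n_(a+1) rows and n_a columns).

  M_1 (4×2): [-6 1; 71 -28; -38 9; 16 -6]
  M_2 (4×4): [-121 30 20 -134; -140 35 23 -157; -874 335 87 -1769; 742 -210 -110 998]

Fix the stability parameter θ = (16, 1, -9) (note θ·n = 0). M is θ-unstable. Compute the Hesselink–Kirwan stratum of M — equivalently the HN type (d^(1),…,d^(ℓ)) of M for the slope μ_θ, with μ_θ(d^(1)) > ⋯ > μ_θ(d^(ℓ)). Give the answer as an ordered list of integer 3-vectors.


Interval decomposition of M: I[1,3]^2, I[2,2]^2, I[3,3]^2.
HN type (ℓ=3): μ^(1)=8/3; μ^(2)=1; μ^(3)=-9

((2, 2, 2); (0, 2, 0); (0, 0, 2))


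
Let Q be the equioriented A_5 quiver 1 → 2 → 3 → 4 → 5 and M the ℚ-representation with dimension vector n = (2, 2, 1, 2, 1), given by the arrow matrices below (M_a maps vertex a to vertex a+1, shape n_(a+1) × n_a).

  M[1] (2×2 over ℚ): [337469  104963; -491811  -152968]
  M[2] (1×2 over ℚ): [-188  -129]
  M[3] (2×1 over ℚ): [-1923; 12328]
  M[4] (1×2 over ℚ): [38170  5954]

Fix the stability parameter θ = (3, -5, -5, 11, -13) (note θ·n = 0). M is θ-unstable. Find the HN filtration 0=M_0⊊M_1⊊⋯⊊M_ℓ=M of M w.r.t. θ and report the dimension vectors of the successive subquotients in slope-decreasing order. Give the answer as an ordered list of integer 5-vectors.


Barcode: M ≅ I[1,2], I[1,5], I[4,4]. HN layers by μ_θ (3 steps, strictly decreasing):
  μ^(1)=11; μ^(2)=-1; μ^(3)=-7/3

((0, 0, 0, 1, 0); (1, 1, 0, 1, 1); (1, 1, 1, 0, 0))


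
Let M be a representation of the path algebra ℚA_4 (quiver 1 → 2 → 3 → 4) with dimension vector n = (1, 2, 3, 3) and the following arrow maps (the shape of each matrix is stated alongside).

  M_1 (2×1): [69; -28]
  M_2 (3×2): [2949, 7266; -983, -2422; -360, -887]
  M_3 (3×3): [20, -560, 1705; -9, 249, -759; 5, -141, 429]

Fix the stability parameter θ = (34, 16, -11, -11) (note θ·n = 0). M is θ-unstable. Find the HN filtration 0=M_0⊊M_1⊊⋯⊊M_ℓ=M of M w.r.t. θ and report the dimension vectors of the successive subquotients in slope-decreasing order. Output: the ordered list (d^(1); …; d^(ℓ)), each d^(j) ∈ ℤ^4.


Interval decomposition of M: I[1,3], I[2,4], I[3,4], I[4,4].
HN type (ℓ=3): μ^(1)=13; μ^(2)=-2; μ^(3)=-11

((1, 1, 1, 0); (0, 1, 1, 1); (0, 0, 1, 2))


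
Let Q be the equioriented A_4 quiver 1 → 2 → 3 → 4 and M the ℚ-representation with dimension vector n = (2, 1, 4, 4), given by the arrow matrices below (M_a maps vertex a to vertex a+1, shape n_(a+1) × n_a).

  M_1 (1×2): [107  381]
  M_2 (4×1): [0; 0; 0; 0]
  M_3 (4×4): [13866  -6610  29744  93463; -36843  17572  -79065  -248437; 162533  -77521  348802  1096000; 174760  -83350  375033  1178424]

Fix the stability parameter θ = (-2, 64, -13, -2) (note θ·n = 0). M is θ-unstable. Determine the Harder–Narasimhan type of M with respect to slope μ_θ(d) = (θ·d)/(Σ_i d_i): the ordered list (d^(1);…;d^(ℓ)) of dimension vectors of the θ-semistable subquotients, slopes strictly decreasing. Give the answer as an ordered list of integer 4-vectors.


Interval decomposition of M: I[1,1], I[1,2], I[3,4]^4.
HN type (ℓ=3): μ^(1)=64; μ^(2)=-2; μ^(3)=-13

((0, 1, 0, 0); (2, 0, 0, 4); (0, 0, 4, 0))


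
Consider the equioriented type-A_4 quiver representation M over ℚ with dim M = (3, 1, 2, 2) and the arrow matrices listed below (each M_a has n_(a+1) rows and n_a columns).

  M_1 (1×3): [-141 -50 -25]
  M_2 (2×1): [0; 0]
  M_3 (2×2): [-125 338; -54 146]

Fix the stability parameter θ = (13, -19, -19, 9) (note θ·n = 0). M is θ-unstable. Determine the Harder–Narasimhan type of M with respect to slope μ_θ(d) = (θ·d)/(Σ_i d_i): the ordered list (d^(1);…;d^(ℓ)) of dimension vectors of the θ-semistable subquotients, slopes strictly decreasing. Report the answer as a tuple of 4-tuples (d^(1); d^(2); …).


Interval decomposition of M: I[1,1]^2, I[1,2], I[3,4]^2.
HN type (ℓ=4): μ^(1)=13; μ^(2)=9; μ^(3)=-3; μ^(4)=-19

((2, 0, 0, 0); (0, 0, 0, 2); (1, 1, 0, 0); (0, 0, 2, 0))


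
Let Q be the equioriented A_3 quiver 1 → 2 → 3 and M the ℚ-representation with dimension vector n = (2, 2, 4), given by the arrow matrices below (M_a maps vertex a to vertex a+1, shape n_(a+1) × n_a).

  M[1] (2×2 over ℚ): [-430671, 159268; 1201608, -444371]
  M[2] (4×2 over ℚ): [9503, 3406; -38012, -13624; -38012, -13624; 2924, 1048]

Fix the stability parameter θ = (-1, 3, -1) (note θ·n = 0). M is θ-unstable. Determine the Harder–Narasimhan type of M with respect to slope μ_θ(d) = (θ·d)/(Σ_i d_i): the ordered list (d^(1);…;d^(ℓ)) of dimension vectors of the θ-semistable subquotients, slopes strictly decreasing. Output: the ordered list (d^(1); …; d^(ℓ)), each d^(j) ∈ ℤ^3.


Via rank(M_{q-1}∘⋯∘M_p): M ≅ I[1,2], I[1,3], I[3,3]^3.
μ_θ-semistable layers: μ^(1)=3; μ^(2)=1; μ^(3)=-1

((0, 1, 0); (0, 1, 1); (2, 0, 3))


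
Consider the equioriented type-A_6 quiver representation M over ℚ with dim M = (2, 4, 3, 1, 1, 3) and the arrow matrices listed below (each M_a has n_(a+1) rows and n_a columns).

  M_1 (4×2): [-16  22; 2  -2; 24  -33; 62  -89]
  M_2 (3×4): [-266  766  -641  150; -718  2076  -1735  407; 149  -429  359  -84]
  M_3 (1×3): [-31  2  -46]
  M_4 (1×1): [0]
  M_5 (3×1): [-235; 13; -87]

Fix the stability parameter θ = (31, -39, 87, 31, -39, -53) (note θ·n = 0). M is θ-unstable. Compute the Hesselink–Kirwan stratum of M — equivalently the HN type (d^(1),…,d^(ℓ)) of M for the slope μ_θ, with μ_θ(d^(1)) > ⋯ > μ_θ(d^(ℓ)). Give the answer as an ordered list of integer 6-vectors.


Via rank(M_{q-1}∘⋯∘M_p): M ≅ I[1,3], I[1,4], I[2,2], I[2,3], I[5,6], I[6,6]^2.
μ_θ-semistable layers: μ^(1)=87; μ^(2)=59; μ^(3)=-4; μ^(4)=-39; μ^(5)=-46; μ^(6)=-53

((0, 0, 2, 0, 0, 0); (0, 0, 1, 1, 0, 0); (2, 2, 0, 0, 0, 0); (0, 2, 0, 0, 0, 0); (0, 0, 0, 0, 1, 1); (0, 0, 0, 0, 0, 2))


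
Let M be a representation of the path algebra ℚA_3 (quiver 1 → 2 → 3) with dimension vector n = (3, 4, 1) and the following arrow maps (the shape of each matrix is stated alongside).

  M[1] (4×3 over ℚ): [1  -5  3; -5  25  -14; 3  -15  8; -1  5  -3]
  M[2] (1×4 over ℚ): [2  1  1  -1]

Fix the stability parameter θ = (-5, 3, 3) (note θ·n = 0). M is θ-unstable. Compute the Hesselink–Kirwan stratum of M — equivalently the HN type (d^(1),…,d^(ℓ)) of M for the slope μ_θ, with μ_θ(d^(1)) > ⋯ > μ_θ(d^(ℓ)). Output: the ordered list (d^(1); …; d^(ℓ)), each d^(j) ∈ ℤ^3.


Interval decomposition of M: I[1,1], I[1,2], I[1,3], I[2,2]^2.
HN type (ℓ=2): μ^(1)=3; μ^(2)=-5

((0, 4, 1); (3, 0, 0))


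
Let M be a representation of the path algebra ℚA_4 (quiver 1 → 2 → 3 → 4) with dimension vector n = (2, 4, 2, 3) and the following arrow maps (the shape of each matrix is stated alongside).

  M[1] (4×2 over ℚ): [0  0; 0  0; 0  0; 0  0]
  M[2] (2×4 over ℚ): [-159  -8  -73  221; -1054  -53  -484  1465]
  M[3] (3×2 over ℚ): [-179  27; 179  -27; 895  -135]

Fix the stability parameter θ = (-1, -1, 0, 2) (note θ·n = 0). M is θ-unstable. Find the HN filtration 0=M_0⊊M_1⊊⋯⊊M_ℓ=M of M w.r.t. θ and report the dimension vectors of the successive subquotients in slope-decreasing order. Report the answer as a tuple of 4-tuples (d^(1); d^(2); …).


Barcode: M ≅ I[1,1]^2, I[2,2]^2, I[2,3], I[2,4], I[4,4]^2. HN layers by μ_θ (3 steps, strictly decreasing):
  μ^(1)=2; μ^(2)=0; μ^(3)=-1

((0, 0, 0, 3); (0, 0, 2, 0); (2, 4, 0, 0))


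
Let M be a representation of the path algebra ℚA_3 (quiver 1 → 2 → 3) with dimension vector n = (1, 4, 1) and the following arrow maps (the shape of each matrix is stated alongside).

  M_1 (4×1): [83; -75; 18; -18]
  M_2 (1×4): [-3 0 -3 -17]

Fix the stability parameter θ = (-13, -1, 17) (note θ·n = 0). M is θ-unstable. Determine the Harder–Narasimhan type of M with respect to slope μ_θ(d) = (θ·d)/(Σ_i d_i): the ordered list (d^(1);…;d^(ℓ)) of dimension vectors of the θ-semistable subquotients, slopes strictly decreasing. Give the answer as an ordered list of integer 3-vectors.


Interval decomposition of M: I[1,3], I[2,2]^3.
HN type (ℓ=3): μ^(1)=17; μ^(2)=-1; μ^(3)=-13

((0, 0, 1); (0, 4, 0); (1, 0, 0))


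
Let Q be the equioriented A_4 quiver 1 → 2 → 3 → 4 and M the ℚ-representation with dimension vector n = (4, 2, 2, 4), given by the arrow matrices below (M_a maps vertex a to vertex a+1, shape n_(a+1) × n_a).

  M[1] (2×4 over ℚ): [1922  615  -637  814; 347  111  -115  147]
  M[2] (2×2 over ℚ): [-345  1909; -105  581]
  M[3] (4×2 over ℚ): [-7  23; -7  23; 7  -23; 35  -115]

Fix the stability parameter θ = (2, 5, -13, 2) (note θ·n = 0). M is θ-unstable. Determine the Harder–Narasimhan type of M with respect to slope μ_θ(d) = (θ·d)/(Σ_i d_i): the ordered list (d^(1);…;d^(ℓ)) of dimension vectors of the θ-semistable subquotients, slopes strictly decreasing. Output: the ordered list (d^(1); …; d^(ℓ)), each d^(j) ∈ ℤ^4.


Via rank(M_{q-1}∘⋯∘M_p): M ≅ I[1,1]^2, I[1,2], I[1,3], I[3,4], I[4,4]^3.
μ_θ-semistable layers: μ^(1)=5; μ^(2)=2; μ^(3)=-2; μ^(4)=-13

((0, 1, 0, 0); (3, 0, 0, 4); (1, 1, 1, 0); (0, 0, 1, 0))


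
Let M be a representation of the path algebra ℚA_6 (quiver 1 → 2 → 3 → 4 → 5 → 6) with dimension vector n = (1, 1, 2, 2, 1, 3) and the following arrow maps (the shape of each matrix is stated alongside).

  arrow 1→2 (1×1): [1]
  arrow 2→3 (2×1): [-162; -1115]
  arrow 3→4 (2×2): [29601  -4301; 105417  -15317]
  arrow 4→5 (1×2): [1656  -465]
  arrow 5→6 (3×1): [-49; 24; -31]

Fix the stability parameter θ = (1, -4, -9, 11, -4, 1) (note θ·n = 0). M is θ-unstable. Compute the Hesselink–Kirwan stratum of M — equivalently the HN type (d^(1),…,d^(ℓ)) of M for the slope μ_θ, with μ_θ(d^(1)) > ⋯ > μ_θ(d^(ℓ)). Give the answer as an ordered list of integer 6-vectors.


Interval decomposition of M: I[1,6], I[3,3], I[4,4], I[6,6]^2.
HN type (ℓ=5): μ^(1)=11; μ^(2)=8/3; μ^(3)=1; μ^(4)=-4; μ^(5)=-9

((0, 0, 0, 1, 0, 0); (0, 0, 0, 1, 1, 1); (0, 0, 0, 0, 0, 2); (1, 1, 1, 0, 0, 0); (0, 0, 1, 0, 0, 0))


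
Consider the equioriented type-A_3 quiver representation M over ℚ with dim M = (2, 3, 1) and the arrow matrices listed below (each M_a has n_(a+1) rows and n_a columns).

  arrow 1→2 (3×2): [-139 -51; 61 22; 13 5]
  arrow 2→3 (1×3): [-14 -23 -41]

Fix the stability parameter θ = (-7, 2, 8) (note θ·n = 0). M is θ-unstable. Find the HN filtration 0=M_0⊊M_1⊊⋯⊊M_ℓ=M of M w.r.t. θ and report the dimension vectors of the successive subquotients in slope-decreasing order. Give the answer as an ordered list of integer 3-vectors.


Via rank(M_{q-1}∘⋯∘M_p): M ≅ I[1,2], I[1,3], I[2,2].
μ_θ-semistable layers: μ^(1)=8; μ^(2)=2; μ^(3)=-7

((0, 0, 1); (0, 3, 0); (2, 0, 0))


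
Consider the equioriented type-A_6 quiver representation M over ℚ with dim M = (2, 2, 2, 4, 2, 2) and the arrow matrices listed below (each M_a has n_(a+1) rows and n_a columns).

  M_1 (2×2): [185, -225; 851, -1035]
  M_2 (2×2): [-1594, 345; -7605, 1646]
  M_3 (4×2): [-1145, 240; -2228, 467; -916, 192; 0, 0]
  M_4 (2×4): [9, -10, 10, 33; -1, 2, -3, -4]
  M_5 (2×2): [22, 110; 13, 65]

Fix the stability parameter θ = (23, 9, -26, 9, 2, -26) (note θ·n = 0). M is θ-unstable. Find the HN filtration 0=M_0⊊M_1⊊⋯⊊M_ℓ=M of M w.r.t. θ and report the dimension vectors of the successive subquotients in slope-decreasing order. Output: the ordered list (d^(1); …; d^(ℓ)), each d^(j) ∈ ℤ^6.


Via rank(M_{q-1}∘⋯∘M_p): M ≅ I[1,1], I[1,5], I[2,4], I[4,4], I[4,6], I[6,6].
μ_θ-semistable layers: μ^(1)=23; μ^(2)=9; μ^(3)=11/2; μ^(4)=2; μ^(5)=-5; μ^(6)=-17/2; μ^(7)=-26

((1, 0, 0, 0, 0, 0); (0, 0, 0, 2, 0, 0); (0, 0, 0, 1, 1, 0); (1, 1, 1, 0, 0, 0); (0, 0, 0, 1, 1, 1); (0, 1, 1, 0, 0, 0); (0, 0, 0, 0, 0, 1))


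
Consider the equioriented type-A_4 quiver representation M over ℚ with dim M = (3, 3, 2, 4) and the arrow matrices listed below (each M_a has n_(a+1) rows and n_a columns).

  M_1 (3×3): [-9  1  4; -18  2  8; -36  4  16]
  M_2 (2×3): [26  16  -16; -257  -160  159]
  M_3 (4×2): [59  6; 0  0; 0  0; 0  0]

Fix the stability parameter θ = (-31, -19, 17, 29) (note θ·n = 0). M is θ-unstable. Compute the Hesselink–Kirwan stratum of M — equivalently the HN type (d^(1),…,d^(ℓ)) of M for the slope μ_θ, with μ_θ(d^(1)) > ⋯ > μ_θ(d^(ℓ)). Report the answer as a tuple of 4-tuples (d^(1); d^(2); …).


Via rank(M_{q-1}∘⋯∘M_p): M ≅ I[1,1]^2, I[1,3], I[2,2], I[2,4], I[4,4]^3.
μ_θ-semistable layers: μ^(1)=29; μ^(2)=17; μ^(3)=-19; μ^(4)=-31

((0, 0, 0, 4); (0, 0, 2, 0); (0, 3, 0, 0); (3, 0, 0, 0))


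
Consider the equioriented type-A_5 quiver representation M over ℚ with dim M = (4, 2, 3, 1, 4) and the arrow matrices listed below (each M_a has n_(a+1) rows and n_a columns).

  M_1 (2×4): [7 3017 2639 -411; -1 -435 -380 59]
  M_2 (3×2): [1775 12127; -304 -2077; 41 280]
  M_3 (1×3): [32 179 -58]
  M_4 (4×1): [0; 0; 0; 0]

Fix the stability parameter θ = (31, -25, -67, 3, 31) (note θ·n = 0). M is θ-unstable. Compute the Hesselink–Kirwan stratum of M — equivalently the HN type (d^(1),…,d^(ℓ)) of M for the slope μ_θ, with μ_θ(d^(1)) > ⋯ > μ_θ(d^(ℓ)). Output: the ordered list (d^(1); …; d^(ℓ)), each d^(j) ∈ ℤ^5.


Via rank(M_{q-1}∘⋯∘M_p): M ≅ I[1,1]^2, I[1,3], I[1,4], I[3,3], I[5,5]^4.
μ_θ-semistable layers: μ^(1)=31; μ^(2)=3; μ^(3)=-61/3; μ^(4)=-67

((2, 0, 0, 0, 4); (0, 0, 0, 1, 0); (2, 2, 2, 0, 0); (0, 0, 1, 0, 0))


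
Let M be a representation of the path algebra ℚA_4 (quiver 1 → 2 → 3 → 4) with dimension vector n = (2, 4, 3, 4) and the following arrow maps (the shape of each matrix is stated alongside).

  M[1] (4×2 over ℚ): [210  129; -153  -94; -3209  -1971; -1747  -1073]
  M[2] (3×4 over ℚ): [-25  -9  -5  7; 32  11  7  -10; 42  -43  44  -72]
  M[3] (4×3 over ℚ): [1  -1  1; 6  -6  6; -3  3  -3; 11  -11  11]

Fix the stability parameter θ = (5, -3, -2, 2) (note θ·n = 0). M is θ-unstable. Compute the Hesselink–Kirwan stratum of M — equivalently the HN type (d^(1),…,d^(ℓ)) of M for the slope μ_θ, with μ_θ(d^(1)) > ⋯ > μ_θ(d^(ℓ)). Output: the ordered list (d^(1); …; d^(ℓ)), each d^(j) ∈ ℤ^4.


Via rank(M_{q-1}∘⋯∘M_p): M ≅ I[1,3], I[1,4], I[2,2], I[2,3], I[4,4]^3.
μ_θ-semistable layers: μ^(1)=2; μ^(2)=0; μ^(3)=-2; μ^(4)=-3

((0, 0, 0, 4); (2, 2, 2, 0); (0, 0, 1, 0); (0, 2, 0, 0))


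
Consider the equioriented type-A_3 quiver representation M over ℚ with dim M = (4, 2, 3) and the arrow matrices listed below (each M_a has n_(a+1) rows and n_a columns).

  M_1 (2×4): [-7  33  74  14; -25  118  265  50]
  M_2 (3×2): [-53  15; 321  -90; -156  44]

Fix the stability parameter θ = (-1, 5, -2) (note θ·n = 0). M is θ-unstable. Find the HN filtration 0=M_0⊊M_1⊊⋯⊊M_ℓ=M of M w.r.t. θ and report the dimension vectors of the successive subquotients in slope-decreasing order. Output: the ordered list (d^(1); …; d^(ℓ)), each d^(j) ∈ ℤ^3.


Barcode: M ≅ I[1,1]^2, I[1,3]^2, I[3,3]. HN layers by μ_θ (3 steps, strictly decreasing):
  μ^(1)=3/2; μ^(2)=-1; μ^(3)=-2

((0, 2, 2); (4, 0, 0); (0, 0, 1))


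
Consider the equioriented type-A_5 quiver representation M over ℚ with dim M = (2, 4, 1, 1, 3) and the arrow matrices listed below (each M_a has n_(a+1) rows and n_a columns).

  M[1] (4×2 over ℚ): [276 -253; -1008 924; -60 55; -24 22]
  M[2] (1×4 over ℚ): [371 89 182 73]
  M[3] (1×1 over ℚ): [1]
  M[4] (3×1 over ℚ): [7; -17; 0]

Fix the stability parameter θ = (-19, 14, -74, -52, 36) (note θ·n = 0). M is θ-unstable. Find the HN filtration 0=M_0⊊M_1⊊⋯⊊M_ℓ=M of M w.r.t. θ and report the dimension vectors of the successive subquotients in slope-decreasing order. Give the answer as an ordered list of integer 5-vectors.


Via rank(M_{q-1}∘⋯∘M_p): M ≅ I[1,1], I[1,5], I[2,2]^3, I[5,5]^2.
μ_θ-semistable layers: μ^(1)=36; μ^(2)=14; μ^(3)=-19; μ^(4)=-131/4

((0, 0, 0, 0, 3); (0, 3, 0, 0, 0); (1, 0, 0, 0, 0); (1, 1, 1, 1, 0))


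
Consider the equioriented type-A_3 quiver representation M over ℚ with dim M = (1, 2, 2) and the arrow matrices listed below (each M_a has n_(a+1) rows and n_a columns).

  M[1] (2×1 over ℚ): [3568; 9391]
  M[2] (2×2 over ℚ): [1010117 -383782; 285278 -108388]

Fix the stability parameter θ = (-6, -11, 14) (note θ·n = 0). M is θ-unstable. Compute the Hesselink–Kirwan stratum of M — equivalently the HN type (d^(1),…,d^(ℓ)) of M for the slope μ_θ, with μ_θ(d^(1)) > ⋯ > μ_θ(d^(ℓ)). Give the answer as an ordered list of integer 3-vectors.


Via rank(M_{q-1}∘⋯∘M_p): M ≅ I[1,3], I[2,2], I[3,3].
μ_θ-semistable layers: μ^(1)=14; μ^(2)=-17/2; μ^(3)=-11

((0, 0, 2); (1, 1, 0); (0, 1, 0))


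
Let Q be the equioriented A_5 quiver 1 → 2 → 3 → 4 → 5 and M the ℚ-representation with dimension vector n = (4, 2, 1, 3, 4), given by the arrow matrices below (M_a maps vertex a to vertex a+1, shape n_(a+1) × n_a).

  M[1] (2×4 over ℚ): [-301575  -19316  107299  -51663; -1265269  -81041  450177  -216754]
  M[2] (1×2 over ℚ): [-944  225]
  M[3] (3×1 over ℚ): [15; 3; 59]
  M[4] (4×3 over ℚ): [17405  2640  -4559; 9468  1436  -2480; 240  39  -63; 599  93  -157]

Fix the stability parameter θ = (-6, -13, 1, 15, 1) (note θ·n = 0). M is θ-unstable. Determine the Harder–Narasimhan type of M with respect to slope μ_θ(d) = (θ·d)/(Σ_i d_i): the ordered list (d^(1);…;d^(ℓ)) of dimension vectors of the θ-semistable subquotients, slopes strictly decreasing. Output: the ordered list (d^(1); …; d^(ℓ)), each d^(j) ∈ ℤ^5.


Interval decomposition of M: I[1,1]^2, I[1,2], I[1,5], I[4,5]^2, I[5,5].
HN type (ℓ=4): μ^(1)=8; μ^(2)=1; μ^(3)=-6; μ^(4)=-19/2

((0, 0, 0, 3, 3); (0, 0, 1, 0, 1); (2, 0, 0, 0, 0); (2, 2, 0, 0, 0))


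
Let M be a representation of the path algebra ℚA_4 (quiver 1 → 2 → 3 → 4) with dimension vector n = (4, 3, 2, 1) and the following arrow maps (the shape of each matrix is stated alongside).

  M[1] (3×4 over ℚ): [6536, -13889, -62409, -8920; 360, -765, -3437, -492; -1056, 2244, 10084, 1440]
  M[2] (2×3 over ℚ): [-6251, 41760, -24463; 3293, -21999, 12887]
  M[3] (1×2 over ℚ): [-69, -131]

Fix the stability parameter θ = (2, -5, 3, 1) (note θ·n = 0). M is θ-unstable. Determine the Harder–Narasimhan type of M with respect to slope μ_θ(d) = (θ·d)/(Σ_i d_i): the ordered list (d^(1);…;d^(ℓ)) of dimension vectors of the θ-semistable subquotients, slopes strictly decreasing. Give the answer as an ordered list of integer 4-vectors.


Interval decomposition of M: I[1,1]^2, I[1,3], I[1,4], I[2,2].
HN type (ℓ=4): μ^(1)=3; μ^(2)=2; μ^(3)=-3/2; μ^(4)=-5

((0, 0, 1, 0); (2, 0, 1, 1); (2, 2, 0, 0); (0, 1, 0, 0))


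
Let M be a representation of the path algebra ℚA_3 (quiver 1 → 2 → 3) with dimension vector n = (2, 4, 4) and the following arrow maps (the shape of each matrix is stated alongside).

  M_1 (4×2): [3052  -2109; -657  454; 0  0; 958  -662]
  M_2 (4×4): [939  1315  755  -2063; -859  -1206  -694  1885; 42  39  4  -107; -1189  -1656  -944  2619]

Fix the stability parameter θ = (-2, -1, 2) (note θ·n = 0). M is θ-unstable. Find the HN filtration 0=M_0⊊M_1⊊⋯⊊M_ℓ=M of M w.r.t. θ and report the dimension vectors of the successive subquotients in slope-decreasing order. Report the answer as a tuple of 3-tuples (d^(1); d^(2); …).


Via rank(M_{q-1}∘⋯∘M_p): M ≅ I[1,3]^2, I[2,3]^2.
μ_θ-semistable layers: μ^(1)=2; μ^(2)=-1; μ^(3)=-2

((0, 0, 4); (0, 4, 0); (2, 0, 0))


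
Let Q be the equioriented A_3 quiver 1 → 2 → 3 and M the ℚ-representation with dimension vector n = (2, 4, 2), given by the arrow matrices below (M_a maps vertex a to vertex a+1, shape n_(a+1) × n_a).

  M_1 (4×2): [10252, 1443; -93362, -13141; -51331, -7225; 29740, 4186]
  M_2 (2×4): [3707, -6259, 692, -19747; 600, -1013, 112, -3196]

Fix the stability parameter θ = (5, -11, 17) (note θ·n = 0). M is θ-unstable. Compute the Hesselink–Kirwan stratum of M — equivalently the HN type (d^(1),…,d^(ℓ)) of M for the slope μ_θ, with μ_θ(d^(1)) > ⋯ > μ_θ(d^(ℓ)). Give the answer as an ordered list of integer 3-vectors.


Via rank(M_{q-1}∘⋯∘M_p): M ≅ I[1,3]^2, I[2,2]^2.
μ_θ-semistable layers: μ^(1)=17; μ^(2)=-3; μ^(3)=-11

((0, 0, 2); (2, 2, 0); (0, 2, 0))


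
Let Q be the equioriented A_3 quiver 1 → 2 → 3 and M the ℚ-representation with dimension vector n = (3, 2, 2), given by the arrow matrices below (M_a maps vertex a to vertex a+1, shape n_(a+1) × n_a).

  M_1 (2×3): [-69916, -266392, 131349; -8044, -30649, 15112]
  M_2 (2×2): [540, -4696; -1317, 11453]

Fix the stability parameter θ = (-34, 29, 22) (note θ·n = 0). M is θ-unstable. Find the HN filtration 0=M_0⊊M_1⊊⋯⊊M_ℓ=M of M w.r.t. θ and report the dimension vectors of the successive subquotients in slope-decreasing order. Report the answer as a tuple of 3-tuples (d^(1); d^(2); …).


Via rank(M_{q-1}∘⋯∘M_p): M ≅ I[1,1], I[1,3]^2.
μ_θ-semistable layers: μ^(1)=51/2; μ^(2)=-34

((0, 2, 2); (3, 0, 0))


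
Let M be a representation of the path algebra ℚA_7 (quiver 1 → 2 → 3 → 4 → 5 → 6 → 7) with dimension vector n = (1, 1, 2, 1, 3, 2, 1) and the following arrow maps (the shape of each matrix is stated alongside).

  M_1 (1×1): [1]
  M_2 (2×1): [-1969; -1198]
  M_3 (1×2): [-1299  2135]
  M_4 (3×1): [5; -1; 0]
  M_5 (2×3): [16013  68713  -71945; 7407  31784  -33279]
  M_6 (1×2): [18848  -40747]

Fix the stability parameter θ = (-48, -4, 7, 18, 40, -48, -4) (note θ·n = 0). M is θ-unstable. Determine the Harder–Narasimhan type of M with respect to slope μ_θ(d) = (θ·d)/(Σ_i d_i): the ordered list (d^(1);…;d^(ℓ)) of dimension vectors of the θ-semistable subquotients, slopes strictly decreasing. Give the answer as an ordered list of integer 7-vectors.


Interval decomposition of M: I[1,7], I[3,3], I[5,5], I[5,6].
HN type (ℓ=5): μ^(1)=40; μ^(2)=7; μ^(3)=13/5; μ^(4)=-4; μ^(5)=-48

((0, 0, 0, 0, 1, 0, 0); (0, 0, 1, 0, 0, 0, 0); (0, 0, 1, 1, 1, 1, 1); (0, 1, 0, 0, 1, 1, 0); (1, 0, 0, 0, 0, 0, 0))


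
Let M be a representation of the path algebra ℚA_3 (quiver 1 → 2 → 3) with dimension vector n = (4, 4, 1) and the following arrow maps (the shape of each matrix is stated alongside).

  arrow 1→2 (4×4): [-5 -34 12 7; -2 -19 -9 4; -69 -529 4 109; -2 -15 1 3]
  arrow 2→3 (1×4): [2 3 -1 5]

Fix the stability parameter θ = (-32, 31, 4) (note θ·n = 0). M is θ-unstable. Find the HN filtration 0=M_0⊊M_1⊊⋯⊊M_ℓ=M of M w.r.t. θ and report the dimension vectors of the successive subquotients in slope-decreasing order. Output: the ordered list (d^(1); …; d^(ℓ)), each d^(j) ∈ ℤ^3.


Interval decomposition of M: I[1,2]^3, I[1,3].
HN type (ℓ=3): μ^(1)=31; μ^(2)=35/2; μ^(3)=-32

((0, 3, 0); (0, 1, 1); (4, 0, 0))


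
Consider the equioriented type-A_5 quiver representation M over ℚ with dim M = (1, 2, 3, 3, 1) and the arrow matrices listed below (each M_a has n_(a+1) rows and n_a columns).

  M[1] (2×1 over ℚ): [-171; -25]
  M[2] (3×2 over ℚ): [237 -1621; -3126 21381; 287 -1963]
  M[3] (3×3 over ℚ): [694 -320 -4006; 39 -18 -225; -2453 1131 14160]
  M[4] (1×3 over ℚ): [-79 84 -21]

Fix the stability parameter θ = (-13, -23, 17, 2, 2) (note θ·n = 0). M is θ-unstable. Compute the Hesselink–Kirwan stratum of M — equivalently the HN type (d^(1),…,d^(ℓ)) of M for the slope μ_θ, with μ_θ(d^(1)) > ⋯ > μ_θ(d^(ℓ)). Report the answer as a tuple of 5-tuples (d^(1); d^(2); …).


Via rank(M_{q-1}∘⋯∘M_p): M ≅ I[1,5], I[2,4], I[3,3], I[4,4].
μ_θ-semistable layers: μ^(1)=17; μ^(2)=19/2; μ^(3)=7; μ^(4)=2; μ^(5)=-18; μ^(6)=-23

((0, 0, 1, 0, 0); (0, 0, 1, 1, 0); (0, 0, 1, 1, 1); (0, 0, 0, 1, 0); (1, 1, 0, 0, 0); (0, 1, 0, 0, 0))


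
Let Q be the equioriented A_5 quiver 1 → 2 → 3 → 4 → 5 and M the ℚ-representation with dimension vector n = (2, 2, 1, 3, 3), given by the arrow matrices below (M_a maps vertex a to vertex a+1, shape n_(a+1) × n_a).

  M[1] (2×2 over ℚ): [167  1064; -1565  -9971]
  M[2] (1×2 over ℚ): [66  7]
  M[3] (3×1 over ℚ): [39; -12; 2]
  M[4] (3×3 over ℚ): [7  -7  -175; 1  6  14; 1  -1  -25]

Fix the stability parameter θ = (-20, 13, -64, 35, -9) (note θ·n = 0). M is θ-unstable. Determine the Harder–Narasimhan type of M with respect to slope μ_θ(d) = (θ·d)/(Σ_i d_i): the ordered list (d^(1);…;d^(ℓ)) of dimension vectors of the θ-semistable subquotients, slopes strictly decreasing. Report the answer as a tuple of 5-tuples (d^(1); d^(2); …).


Barcode: M ≅ I[1,2], I[1,5], I[4,4], I[4,5], I[5,5]. HN layers by μ_θ (5 steps, strictly decreasing):
  μ^(1)=35; μ^(2)=13; μ^(3)=-9; μ^(4)=-20; μ^(5)=-71/3

((0, 0, 0, 1, 0); (0, 1, 0, 2, 2); (0, 0, 0, 0, 1); (1, 0, 0, 0, 0); (1, 1, 1, 0, 0))


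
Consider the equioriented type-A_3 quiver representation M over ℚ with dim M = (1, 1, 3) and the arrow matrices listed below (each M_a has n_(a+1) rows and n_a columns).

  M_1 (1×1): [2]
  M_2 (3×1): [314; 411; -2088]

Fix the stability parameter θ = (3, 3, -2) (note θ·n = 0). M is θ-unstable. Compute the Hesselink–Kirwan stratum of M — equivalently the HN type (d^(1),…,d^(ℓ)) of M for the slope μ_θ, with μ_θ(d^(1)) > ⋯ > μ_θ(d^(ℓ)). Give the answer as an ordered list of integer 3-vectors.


Via rank(M_{q-1}∘⋯∘M_p): M ≅ I[1,3], I[3,3]^2.
μ_θ-semistable layers: μ^(1)=4/3; μ^(2)=-2

((1, 1, 1); (0, 0, 2))


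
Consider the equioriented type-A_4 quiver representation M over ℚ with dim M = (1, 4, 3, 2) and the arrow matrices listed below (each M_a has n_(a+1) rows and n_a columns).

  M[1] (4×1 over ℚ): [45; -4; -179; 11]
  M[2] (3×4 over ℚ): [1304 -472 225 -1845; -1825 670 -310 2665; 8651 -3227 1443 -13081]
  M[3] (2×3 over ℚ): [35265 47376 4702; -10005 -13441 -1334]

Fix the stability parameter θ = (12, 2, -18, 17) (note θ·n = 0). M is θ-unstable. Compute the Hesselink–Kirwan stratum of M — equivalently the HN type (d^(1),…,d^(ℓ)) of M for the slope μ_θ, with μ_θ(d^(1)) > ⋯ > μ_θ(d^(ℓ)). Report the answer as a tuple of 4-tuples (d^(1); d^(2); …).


Via rank(M_{q-1}∘⋯∘M_p): M ≅ I[1,3], I[2,2], I[2,4]^2.
μ_θ-semistable layers: μ^(1)=17; μ^(2)=2; μ^(3)=-4/3; μ^(4)=-8

((0, 0, 0, 2); (0, 1, 0, 0); (1, 1, 1, 0); (0, 2, 2, 0))


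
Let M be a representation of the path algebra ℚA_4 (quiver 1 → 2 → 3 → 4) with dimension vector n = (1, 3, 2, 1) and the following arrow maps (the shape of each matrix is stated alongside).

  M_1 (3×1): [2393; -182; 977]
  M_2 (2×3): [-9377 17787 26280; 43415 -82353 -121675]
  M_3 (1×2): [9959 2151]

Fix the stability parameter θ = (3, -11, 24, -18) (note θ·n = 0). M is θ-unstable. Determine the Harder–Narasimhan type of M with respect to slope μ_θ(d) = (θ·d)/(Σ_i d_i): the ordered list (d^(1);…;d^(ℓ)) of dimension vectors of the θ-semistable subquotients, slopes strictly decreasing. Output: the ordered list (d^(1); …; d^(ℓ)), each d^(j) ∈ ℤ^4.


Barcode: M ≅ I[1,4], I[2,2], I[2,3]. HN layers by μ_θ (4 steps, strictly decreasing):
  μ^(1)=24; μ^(2)=3; μ^(3)=-4; μ^(4)=-11

((0, 0, 1, 0); (0, 0, 1, 1); (1, 1, 0, 0); (0, 2, 0, 0))


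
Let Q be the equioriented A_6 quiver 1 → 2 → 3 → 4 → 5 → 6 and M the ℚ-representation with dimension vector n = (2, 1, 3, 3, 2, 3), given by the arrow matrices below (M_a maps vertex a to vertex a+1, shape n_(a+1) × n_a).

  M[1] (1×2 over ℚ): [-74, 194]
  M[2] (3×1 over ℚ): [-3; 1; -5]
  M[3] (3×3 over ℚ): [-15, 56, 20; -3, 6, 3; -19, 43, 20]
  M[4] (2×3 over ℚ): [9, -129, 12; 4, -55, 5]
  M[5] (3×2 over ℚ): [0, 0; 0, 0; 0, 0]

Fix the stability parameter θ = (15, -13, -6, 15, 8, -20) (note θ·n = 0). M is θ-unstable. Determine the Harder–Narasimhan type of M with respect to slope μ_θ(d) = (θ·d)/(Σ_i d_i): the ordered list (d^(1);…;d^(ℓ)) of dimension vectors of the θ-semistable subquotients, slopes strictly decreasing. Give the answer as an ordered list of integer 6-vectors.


Barcode: M ≅ I[1,1], I[1,5], I[3,4], I[3,5], I[6,6]^3. HN layers by μ_θ (5 steps, strictly decreasing):
  μ^(1)=15; μ^(2)=23/2; μ^(3)=-4/3; μ^(4)=-6; μ^(5)=-20

((1, 0, 0, 1, 0, 0); (0, 0, 0, 2, 2, 0); (1, 1, 1, 0, 0, 0); (0, 0, 2, 0, 0, 0); (0, 0, 0, 0, 0, 3))


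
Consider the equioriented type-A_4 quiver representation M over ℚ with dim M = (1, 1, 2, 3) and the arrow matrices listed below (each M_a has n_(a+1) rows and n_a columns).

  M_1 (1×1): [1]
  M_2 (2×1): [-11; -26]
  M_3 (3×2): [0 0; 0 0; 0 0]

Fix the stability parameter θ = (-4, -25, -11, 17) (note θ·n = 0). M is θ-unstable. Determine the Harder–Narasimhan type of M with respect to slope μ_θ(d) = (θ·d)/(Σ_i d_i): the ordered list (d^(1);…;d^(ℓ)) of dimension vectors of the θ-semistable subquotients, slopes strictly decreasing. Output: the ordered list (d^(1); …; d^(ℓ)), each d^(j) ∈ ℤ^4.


Interval decomposition of M: I[1,3], I[3,3], I[4,4]^3.
HN type (ℓ=3): μ^(1)=17; μ^(2)=-11; μ^(3)=-29/2

((0, 0, 0, 3); (0, 0, 2, 0); (1, 1, 0, 0))


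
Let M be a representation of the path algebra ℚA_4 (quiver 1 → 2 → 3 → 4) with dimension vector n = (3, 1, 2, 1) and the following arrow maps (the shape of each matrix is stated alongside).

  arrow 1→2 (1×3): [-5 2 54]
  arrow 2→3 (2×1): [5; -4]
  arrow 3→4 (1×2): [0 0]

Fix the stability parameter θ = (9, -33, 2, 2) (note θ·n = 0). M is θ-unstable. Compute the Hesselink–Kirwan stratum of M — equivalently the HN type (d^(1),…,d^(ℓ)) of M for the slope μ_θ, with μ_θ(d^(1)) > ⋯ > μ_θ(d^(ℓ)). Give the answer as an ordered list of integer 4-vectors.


Barcode: M ≅ I[1,1]^2, I[1,3], I[3,3], I[4,4]. HN layers by μ_θ (3 steps, strictly decreasing):
  μ^(1)=9; μ^(2)=2; μ^(3)=-12

((2, 0, 0, 0); (0, 0, 2, 1); (1, 1, 0, 0))


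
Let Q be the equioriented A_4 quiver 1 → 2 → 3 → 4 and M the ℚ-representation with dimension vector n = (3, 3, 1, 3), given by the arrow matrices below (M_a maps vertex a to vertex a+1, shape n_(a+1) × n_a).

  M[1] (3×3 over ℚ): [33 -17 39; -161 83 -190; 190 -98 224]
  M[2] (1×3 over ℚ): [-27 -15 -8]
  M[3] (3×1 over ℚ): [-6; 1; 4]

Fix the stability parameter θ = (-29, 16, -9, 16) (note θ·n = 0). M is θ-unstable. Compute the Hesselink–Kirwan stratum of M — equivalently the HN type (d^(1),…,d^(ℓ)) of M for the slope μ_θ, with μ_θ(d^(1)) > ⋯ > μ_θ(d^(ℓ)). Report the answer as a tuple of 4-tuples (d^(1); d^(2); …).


Barcode: M ≅ I[1,1], I[1,2], I[1,4], I[2,2], I[4,4]^2. HN layers by μ_θ (3 steps, strictly decreasing):
  μ^(1)=16; μ^(2)=7/2; μ^(3)=-29

((0, 2, 0, 3); (0, 1, 1, 0); (3, 0, 0, 0))


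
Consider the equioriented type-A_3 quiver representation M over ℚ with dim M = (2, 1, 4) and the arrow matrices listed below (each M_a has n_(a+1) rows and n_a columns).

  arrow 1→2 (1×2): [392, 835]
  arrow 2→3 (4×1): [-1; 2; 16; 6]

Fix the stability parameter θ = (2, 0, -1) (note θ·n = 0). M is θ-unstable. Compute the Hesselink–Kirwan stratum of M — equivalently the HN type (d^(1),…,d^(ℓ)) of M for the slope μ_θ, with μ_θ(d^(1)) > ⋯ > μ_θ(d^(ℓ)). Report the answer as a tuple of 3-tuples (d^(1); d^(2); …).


Barcode: M ≅ I[1,1], I[1,3], I[3,3]^3. HN layers by μ_θ (3 steps, strictly decreasing):
  μ^(1)=2; μ^(2)=1/3; μ^(3)=-1

((1, 0, 0); (1, 1, 1); (0, 0, 3))


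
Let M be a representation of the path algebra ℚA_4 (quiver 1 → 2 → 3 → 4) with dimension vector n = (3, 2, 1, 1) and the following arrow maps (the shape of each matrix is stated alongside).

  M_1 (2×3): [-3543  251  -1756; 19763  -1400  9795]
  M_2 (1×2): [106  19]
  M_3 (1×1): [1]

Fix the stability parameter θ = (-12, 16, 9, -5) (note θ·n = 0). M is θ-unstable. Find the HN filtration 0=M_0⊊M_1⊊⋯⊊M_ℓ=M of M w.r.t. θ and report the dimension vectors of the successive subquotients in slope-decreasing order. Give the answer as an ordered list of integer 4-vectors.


Interval decomposition of M: I[1,1], I[1,2], I[1,4].
HN type (ℓ=3): μ^(1)=16; μ^(2)=20/3; μ^(3)=-12

((0, 1, 0, 0); (0, 1, 1, 1); (3, 0, 0, 0))


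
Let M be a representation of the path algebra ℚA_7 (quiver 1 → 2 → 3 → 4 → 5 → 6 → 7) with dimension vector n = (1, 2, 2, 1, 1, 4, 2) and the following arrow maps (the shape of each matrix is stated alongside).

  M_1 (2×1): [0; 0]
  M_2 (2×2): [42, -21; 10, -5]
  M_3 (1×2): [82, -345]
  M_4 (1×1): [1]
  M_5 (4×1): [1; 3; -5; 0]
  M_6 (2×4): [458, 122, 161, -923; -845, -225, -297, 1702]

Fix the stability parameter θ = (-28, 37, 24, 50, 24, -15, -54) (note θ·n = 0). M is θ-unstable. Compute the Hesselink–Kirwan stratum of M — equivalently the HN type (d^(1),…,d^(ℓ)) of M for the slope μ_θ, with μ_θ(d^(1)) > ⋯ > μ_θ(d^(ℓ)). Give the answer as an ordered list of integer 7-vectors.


Via rank(M_{q-1}∘⋯∘M_p): M ≅ I[1,1], I[2,2], I[2,7], I[3,3], I[6,6]^2, I[6,7].
μ_θ-semistable layers: μ^(1)=37; μ^(2)=24; μ^(3)=11; μ^(4)=-15; μ^(5)=-28; μ^(6)=-69/2

((0, 1, 0, 0, 0, 0, 0); (0, 0, 1, 0, 0, 0, 0); (0, 1, 1, 1, 1, 1, 1); (0, 0, 0, 0, 0, 2, 0); (1, 0, 0, 0, 0, 0, 0); (0, 0, 0, 0, 0, 1, 1))


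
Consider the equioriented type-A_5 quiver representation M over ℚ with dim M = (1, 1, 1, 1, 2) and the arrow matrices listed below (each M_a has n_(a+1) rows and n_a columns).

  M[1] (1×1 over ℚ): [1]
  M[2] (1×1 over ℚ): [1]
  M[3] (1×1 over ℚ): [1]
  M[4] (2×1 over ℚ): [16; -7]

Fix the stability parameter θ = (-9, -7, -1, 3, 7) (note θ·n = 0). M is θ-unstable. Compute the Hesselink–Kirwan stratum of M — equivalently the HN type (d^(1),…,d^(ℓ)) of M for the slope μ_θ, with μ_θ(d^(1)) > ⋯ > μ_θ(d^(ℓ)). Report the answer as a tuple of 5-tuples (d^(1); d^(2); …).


Via rank(M_{q-1}∘⋯∘M_p): M ≅ I[1,5], I[5,5].
μ_θ-semistable layers: μ^(1)=7; μ^(2)=3; μ^(3)=-1; μ^(4)=-7; μ^(5)=-9

((0, 0, 0, 0, 2); (0, 0, 0, 1, 0); (0, 0, 1, 0, 0); (0, 1, 0, 0, 0); (1, 0, 0, 0, 0))


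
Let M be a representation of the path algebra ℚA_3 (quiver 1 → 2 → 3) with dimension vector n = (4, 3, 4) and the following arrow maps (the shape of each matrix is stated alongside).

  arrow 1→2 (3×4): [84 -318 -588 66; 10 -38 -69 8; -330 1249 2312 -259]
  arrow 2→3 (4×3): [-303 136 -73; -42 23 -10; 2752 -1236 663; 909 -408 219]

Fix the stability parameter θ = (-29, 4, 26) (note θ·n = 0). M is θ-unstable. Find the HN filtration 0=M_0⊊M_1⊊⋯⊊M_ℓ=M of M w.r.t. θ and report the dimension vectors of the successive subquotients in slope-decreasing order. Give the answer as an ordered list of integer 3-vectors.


Interval decomposition of M: I[1,1]^2, I[1,3]^2, I[2,3], I[3,3].
HN type (ℓ=3): μ^(1)=26; μ^(2)=4; μ^(3)=-29

((0, 0, 4); (0, 3, 0); (4, 0, 0))


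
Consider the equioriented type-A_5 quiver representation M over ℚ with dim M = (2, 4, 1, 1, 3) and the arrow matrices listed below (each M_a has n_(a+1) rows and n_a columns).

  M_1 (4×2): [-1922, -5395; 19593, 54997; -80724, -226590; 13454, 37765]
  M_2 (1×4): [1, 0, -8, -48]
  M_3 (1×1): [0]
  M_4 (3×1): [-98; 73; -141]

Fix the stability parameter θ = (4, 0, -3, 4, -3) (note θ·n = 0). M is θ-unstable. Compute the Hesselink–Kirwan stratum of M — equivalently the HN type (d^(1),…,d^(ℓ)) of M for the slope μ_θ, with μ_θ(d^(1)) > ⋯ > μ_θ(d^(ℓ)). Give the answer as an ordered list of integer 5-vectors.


Barcode: M ≅ I[1,2], I[1,3], I[2,2]^2, I[4,5], I[5,5]^2. HN layers by μ_θ (5 steps, strictly decreasing):
  μ^(1)=2; μ^(2)=1/2; μ^(3)=1/3; μ^(4)=0; μ^(5)=-3

((1, 1, 0, 0, 0); (0, 0, 0, 1, 1); (1, 1, 1, 0, 0); (0, 2, 0, 0, 0); (0, 0, 0, 0, 2))


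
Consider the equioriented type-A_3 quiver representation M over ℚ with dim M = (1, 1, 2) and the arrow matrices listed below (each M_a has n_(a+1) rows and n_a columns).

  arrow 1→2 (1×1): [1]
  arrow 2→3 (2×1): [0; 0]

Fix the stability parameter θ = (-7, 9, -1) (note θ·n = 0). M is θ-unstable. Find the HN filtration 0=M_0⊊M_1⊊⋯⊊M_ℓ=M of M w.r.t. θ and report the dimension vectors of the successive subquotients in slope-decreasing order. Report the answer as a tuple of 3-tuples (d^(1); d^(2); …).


Barcode: M ≅ I[1,2], I[3,3]^2. HN layers by μ_θ (3 steps, strictly decreasing):
  μ^(1)=9; μ^(2)=-1; μ^(3)=-7

((0, 1, 0); (0, 0, 2); (1, 0, 0))


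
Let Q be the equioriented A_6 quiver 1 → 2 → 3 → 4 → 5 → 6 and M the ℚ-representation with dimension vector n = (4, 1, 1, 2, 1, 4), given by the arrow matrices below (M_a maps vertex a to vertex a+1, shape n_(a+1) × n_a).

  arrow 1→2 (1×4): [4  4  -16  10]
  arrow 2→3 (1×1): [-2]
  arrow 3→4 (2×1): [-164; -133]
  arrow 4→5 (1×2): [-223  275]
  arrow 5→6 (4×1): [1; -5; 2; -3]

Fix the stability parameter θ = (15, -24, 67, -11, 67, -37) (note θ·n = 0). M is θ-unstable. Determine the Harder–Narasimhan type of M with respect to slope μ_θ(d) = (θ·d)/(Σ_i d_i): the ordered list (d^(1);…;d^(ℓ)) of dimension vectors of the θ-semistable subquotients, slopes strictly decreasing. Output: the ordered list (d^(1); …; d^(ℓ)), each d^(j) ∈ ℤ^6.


Interval decomposition of M: I[1,1]^3, I[1,6], I[4,4], I[6,6]^3.
HN type (ℓ=5): μ^(1)=43/2; μ^(2)=15; μ^(3)=-9/2; μ^(4)=-11; μ^(5)=-37

((0, 0, 1, 1, 1, 1); (3, 0, 0, 0, 0, 0); (1, 1, 0, 0, 0, 0); (0, 0, 0, 1, 0, 0); (0, 0, 0, 0, 0, 3))
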